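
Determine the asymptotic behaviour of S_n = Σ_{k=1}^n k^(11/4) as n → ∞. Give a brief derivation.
S_n ~ (4/15) · n^(15/4)

Integral comparison: Σ_{k=1}^n k^(11/4) = ∫_0^n x^(11/4) dx + O(n^(11/4)). The integral is n^(1 + 11/4) / (1 + 11/4) = n^((11+4)/4) / ((11+4)/4) = (4/15) · n^(15/4).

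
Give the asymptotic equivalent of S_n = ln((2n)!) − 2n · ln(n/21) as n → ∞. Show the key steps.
S_n ~ 2n · (ln 42 − 1) + O(ln n)

Stirling: ln((2n)!) = 2n ln(2n) − 2n + O(ln n).
  S_n = 2n ln(2n) − 2n − 2n ln(n/21) + O(ln n)
      = 2n ln(2n) − 2n ln n + 2n ln 21 − 2n + O(ln n)
      = 2n ln 2 + 2n ln 21 − 2n + O(ln n)
      = 2n (ln 42 − 1) + O(ln n).
Numerically ln(42) − 1 ≈ 2.7377.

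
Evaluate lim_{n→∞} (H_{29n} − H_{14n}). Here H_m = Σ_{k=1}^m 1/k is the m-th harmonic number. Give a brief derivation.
lim = ln(29/14)

Euler-Maclaurin gives H_m = ln m + γ + 1/(2m) + O(1/m^2). The γ and O(1/m) terms cancel in the difference:
  H_{29n} − H_{14n} = ln(29n) − ln(14n) + O(1/n) = ln(29/14) + O(1/n).
Hence the limit is ln(29/14).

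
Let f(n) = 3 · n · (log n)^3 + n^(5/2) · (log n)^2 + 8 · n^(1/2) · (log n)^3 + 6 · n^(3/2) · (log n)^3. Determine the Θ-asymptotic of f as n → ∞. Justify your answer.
f(n) ∈ Θ(n^(5/2) · (log n)^2)

Compare the terms by growth order. For large n, n^a · (log n)^b dominates n^a' · (log n)^b' iff a > a', or (a = a' and b > b'). Ranking the 4 terms shows the dominant one is n^(5/2) · (log n)^2. Hence f(n) ∈ Θ(n^(5/2) · (log n)^2).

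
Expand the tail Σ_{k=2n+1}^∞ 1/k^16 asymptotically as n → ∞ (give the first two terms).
Σ_{k>2n} 1/k^16 = 1/(15 · (2n)^15) − 1/(2 · (2n)^16) + O(1/(2n)^17)

Compare to the integral: ∫_{2n}^∞ x^(−16) dx = [−x^(−15)/15]_{2n}^∞ = 1/((16−1)·(2n)^15). The Euler-Maclaurin correction adds −f(2n)/2 = −1/(2·(2n)^16). Euler-Maclaurin then gives
  Σ_{k>2n} 1/k^16 = ∫_{2n}^∞ dx/x^16 − 1/(2·(2n)^16) + O(1/(2n)^17).
(Equivalently this is ζ(16) − Σ_{k≤2n} 1/k^16.)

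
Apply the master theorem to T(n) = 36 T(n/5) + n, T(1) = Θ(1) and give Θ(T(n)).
T(n) = Θ(n^(log_5 36))

Master theorem: compare f(n) = n to n^(log_5 36) where log_5 36 ≈ 2.227. Since 1 < log_5 36, we have f(n) = O(n^(log_5 36 − ε)) for some ε > 0 — Case 1. Hence T(n) = Θ(n^(log_5 36)).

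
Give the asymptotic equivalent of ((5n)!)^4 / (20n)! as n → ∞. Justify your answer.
((5n)!)^4/(20n)! ~ ((2π·5n)^(3/2) / 2) · 4^(−4·5n)  →  0

Write N = 5n. Stirling: N! ~ sqrt(2π N)(N/e)^N and (4N)! ~ sqrt(2π·4N)·(4N/e)^(4N).
  (N!)^4/(4N)! ~ (2π N)^(4/2) (N/e)^(4N) / [sqrt(2π·4N) (4N/e)^(4N)]
     = (2π N)^(4/2) / sqrt(2π·4N) · (N/(4N))^(4N)
     = (2π N)^((4−1)/2) / 2 · 4^(−4N).
Since 4^4 > 1, the factor 4^(−4N) decays exponentially, so the ratio → 0. Substituting N = 5n gives the stated form.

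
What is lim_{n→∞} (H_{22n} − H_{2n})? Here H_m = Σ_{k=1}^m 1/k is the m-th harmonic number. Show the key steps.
lim = ln(22/2) = ln 11

Euler-Maclaurin gives H_m = ln m + γ + 1/(2m) + O(1/m^2). The γ and O(1/m) terms cancel in the difference:
  H_{22n} − H_{2n} = ln(22n) − ln(2n) + O(1/n) = ln(22/2) + O(1/n).
Hence the limit is ln(22/2) = ln 11.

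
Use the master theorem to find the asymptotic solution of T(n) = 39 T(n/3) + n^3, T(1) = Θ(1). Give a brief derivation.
T(n) = Θ(n^(log_3 39))

Master theorem: compare f(n) = n^3 to n^(log_3 39) where log_3 39 ≈ 3.335. Since 3 < log_3 39, we have f(n) = O(n^(log_3 39 − ε)) for some ε > 0 — Case 1. Hence T(n) = Θ(n^(log_3 39)).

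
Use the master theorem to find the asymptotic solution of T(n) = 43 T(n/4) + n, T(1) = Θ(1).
T(n) = Θ(n^(log_4 43))

Master theorem: compare f(n) = n to n^(log_4 43) where log_4 43 ≈ 2.713. Since 1 < log_4 43, we have f(n) = O(n^(log_4 43 − ε)) for some ε > 0 — Case 1. Hence T(n) = Θ(n^(log_4 43)).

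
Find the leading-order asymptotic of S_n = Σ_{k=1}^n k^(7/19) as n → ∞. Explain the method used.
S_n ~ (19/26) · n^(26/19)

Integral comparison: Σ_{k=1}^n k^(7/19) = ∫_0^n x^(7/19) dx + O(n^(7/19)). The integral is n^(1 + 7/19) / (1 + 7/19) = n^((7+19)/19) / ((7+19)/19) = (19/26) · n^(26/19).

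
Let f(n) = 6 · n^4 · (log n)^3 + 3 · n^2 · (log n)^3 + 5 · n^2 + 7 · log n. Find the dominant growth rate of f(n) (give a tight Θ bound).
f(n) ∈ Θ(n^4 · (log n)^3)

Compare the terms by growth order. For large n, n^a · (log n)^b dominates n^a' · (log n)^b' iff a > a', or (a = a' and b > b'). Ranking the 4 terms shows the dominant one is 6 · n^4 · (log n)^3. Hence f(n) ∈ Θ(n^4 · (log n)^3).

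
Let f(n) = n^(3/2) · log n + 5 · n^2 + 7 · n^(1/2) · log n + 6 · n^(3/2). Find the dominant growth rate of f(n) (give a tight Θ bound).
f(n) ∈ Θ(n^2)

Compare the terms by growth order. For large n, n^a · (log n)^b dominates n^a' · (log n)^b' iff a > a', or (a = a' and b > b'). Ranking the 4 terms shows the dominant one is 5 · n^2. Hence f(n) ∈ Θ(n^2).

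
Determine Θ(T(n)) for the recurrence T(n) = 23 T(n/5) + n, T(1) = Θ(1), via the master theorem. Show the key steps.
T(n) = Θ(n^(log_5 23))

Master theorem: compare f(n) = n to n^(log_5 23) where log_5 23 ≈ 1.948. Since 1 < log_5 23, we have f(n) = O(n^(log_5 23 − ε)) for some ε > 0 — Case 1. Hence T(n) = Θ(n^(log_5 23)).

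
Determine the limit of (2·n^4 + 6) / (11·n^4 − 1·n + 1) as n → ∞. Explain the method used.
lim = 2/11

For large n the leading n^4 terms dominate both numerator and denominator. Dividing top and bottom by n^4, every other term tends to 0, leaving 2/11.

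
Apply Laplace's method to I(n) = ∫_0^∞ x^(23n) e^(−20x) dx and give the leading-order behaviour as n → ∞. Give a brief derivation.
I(n) ~ (sqrt(2π·23n) / 20) · (23n/(20e))^(23n)

Write the integrand as exp(23n ln x − 20x) and set f(x) = 23n ln x − 20x. Then f'(x) = 23n/x − 20 = 0 at x* = 23n/20, and f''(x*) = −23n/x*^2 = −20^2/(23n). Laplace's method (interior maximum) gives
  I(n) ~ e^(f(x*)) · sqrt(2π / |f''(x*)|)
        = exp(23n ln(23n/20) − 23n) · sqrt(2π · 23n / 20^2)
        = (23n/20)^(23n) e^(−23n) · sqrt(2π·23n) / 20
        = (sqrt(2π·23n) / 20) · (23n/(20e))^(23n).
This matches Γ(23n+1)/20^(23n+1) with Stirling applied to Γ.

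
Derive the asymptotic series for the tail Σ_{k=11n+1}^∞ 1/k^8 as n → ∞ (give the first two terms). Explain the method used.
Σ_{k>11n} 1/k^8 = 1/(7 · (11n)^7) − 1/(2 · (11n)^8) + O(1/(11n)^9)

Compare to the integral: ∫_{11n}^∞ x^(−8) dx = [−x^(−7)/7]_{11n}^∞ = 1/((8−1)·(11n)^7). The Euler-Maclaurin correction adds −f(11n)/2 = −1/(2·(11n)^8). Euler-Maclaurin then gives
  Σ_{k>11n} 1/k^8 = ∫_{11n}^∞ dx/x^8 − 1/(2·(11n)^8) + O(1/(11n)^9).
(Equivalently this is ζ(8) − Σ_{k≤11n} 1/k^8.)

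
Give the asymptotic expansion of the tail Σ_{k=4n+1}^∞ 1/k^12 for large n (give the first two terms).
Σ_{k>4n} 1/k^12 = 1/(11 · (4n)^11) − 1/(2 · (4n)^12) + O(1/(4n)^13)

Compare to the integral: ∫_{4n}^∞ x^(−12) dx = [−x^(−11)/11]_{4n}^∞ = 1/((12−1)·(4n)^11). The Euler-Maclaurin correction adds −f(4n)/2 = −1/(2·(4n)^12). Euler-Maclaurin then gives
  Σ_{k>4n} 1/k^12 = ∫_{4n}^∞ dx/x^12 − 1/(2·(4n)^12) + O(1/(4n)^13).
(Equivalently this is ζ(12) − Σ_{k≤4n} 1/k^12.)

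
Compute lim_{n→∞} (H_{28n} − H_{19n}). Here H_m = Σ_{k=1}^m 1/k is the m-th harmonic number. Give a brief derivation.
lim = ln(28/19)

Euler-Maclaurin gives H_m = ln m + γ + 1/(2m) + O(1/m^2). The γ and O(1/m) terms cancel in the difference:
  H_{28n} − H_{19n} = ln(28n) − ln(19n) + O(1/n) = ln(28/19) + O(1/n).
Hence the limit is ln(28/19).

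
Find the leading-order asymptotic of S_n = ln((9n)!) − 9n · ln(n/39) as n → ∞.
S_n ~ 9n · (ln 351 − 1) + O(ln n)

Stirling: ln((9n)!) = 9n ln(9n) − 9n + O(ln n).
  S_n = 9n ln(9n) − 9n − 9n ln(n/39) + O(ln n)
      = 9n ln(9n) − 9n ln n + 9n ln 39 − 9n + O(ln n)
      = 9n ln 9 + 9n ln 39 − 9n + O(ln n)
      = 9n (ln 351 − 1) + O(ln n).
Numerically ln(351) − 1 ≈ 4.8608.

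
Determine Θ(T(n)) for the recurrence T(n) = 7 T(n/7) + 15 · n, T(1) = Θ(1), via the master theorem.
T(n) = Θ(n log n)

log_7 7 = 1, and f(n) = 15 · n = Θ(n^(log_7 7)). This is Case 2 of the master theorem: T(n) = Θ(f(n) · log n) = Θ(n log n).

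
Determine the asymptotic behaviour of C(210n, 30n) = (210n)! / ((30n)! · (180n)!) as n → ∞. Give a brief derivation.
C(210n, 30n) ~ (823543/46656)^(30n) · sqrt(7/(12π·30n))

Write N = 30n. Apply Stirling to each factorial:
  (7N)! ~ sqrt(2π·7N) · (7N/e)^(7N),
  N! ~ sqrt(2π N) · (N/e)^N,
  (6N)! ~ sqrt(2π·6N) · (6N/e)^(6N).
The exponential factors combine to (7N)^(7N) / (N^N · (6N)^(6N)) = 7^(7N)/6^(6N) = (7^7/6^6)^N = (823543/46656)^N.
The square-root prefactors combine to sqrt(2π·7N) / (sqrt(2π N)·sqrt(2π·6N)) = sqrt(7 / (2π·6·N)) = sqrt(7/(12π·30n)).
Substituting N = 30n: C(210n, 30n) ~ (823543/46656)^(30n) · sqrt(7/(12π·30n)).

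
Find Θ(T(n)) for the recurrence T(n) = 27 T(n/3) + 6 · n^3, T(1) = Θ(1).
T(n) = Θ(n^3 log n)

log_3 27 = 3, and f(n) = 6 · n^3 = Θ(n^(log_3 27)). This is Case 2 of the master theorem: T(n) = Θ(f(n) · log n) = Θ(n^3 log n).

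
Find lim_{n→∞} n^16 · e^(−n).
lim = 0

Exponentials with base > 1 dominate every fixed polynomial: for any fixed c, n^c / e^n → 0 as n → ∞ (e.g. by the ratio test, or since e^n grows faster than any power of n). Hence n^16 · e^(−n) = n^16 / e^n → 0.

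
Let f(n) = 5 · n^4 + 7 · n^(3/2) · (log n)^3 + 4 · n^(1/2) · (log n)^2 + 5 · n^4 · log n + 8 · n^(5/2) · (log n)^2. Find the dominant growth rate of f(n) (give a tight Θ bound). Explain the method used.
f(n) ∈ Θ(n^4 · log n)

Compare the terms by growth order. For large n, n^a · (log n)^b dominates n^a' · (log n)^b' iff a > a', or (a = a' and b > b'). Ranking the 5 terms shows the dominant one is 5 · n^4 · log n. Hence f(n) ∈ Θ(n^4 · log n).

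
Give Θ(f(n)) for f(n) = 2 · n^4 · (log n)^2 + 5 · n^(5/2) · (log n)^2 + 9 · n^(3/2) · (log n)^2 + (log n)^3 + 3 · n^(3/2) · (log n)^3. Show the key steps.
f(n) ∈ Θ(n^4 · (log n)^2)

Compare the terms by growth order. For large n, n^a · (log n)^b dominates n^a' · (log n)^b' iff a > a', or (a = a' and b > b'). Ranking the 5 terms shows the dominant one is 2 · n^4 · (log n)^2. Hence f(n) ∈ Θ(n^4 · (log n)^2).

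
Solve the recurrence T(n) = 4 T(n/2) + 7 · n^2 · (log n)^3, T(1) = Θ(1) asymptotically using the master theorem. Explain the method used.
T(n) = Θ(n^2 · (log n)^4)

Here log_2 4 = 2 and f(n) = 7 · n^2 · (log n)^3 = Θ(n^(log_2 4) · (log n)^3). This is the extended Case 2 of the master theorem (f matches the critical exponent up to log factors), giving T(n) = Θ(n^(log_2 4) · (log n)^(3+1)) = Θ(n^2 · (log n)^4).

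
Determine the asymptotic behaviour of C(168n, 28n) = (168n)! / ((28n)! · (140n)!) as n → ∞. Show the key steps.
C(168n, 28n) ~ (46656/3125)^(28n) · sqrt(3/(5π·28n))

Write N = 28n. Apply Stirling to each factorial:
  (6N)! ~ sqrt(2π·6N) · (6N/e)^(6N),
  N! ~ sqrt(2π N) · (N/e)^N,
  (5N)! ~ sqrt(2π·5N) · (5N/e)^(5N).
The exponential factors combine to (6N)^(6N) / (N^N · (5N)^(5N)) = 6^(6N)/5^(5N) = (6^6/5^5)^N = (46656/3125)^N.
The square-root prefactors combine to sqrt(2π·6N) / (sqrt(2π N)·sqrt(2π·5N)) = sqrt(6 / (2π·5·N)) = sqrt(3/(5π·28n)).
Substituting N = 28n: C(168n, 28n) ~ (46656/3125)^(28n) · sqrt(3/(5π·28n)).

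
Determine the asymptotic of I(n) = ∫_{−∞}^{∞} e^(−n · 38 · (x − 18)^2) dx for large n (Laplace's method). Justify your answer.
I(n) = sqrt(π/(38n))

Here φ(x) = 38 · (x − 18)^2 has its unique minimum at x* = 18 with φ(x*) = 0 and φ''(x*) = 76. Laplace's method gives
  I(n) ~ e^(−n φ(x*)) · sqrt(2π / (n · φ''(x*))) = sqrt(2π / (76n)) = sqrt(π/(38n)).
This is exact: substituting u = (x − 18)·sqrt(38n) gives I(n) = (1/sqrt(38n)) ∫_{−∞}^{∞} e^(−u^2) du = sqrt(π/(38n)).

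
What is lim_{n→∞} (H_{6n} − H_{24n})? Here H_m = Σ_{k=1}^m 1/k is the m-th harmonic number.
lim = ln(6/24) = −ln 4

Euler-Maclaurin gives H_m = ln m + γ + 1/(2m) + O(1/m^2). The γ and O(1/m) terms cancel in the difference:
  H_{6n} − H_{24n} = ln(6n) − ln(24n) + O(1/n) = ln(6/24) + O(1/n).
Hence the limit is ln(6/24) = −ln 4.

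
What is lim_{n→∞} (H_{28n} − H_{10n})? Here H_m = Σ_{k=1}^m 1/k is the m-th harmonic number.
lim = ln(28/10) = ln(14/5)

Euler-Maclaurin gives H_m = ln m + γ + 1/(2m) + O(1/m^2). The γ and O(1/m) terms cancel in the difference:
  H_{28n} − H_{10n} = ln(28n) − ln(10n) + O(1/n) = ln(28/10) + O(1/n).
Hence the limit is ln(28/10) = ln(14/5).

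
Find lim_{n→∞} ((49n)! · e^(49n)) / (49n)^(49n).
lim = ∞

Stirling: (49n)! ~ sqrt(2π·49n) · (49n/e)^(49n). Hence
  (49n)! · e^(49n) / (49n)^(49n) ~ sqrt(2π·49n) = sqrt(2π·49) · sqrt(n) → ∞.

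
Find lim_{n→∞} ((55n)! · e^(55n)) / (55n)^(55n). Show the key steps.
lim = ∞

Stirling: (55n)! ~ sqrt(2π·55n) · (55n/e)^(55n). Hence
  (55n)! · e^(55n) / (55n)^(55n) ~ sqrt(2π·55n) = sqrt(2π·55) · sqrt(n) → ∞.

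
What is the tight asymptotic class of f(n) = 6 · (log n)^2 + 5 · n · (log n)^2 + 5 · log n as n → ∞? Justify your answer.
f(n) ∈ Θ(n · (log n)^2)

Compare the terms by growth order. For large n, n^a · (log n)^b dominates n^a' · (log n)^b' iff a > a', or (a = a' and b > b'). Ranking the 3 terms shows the dominant one is 5 · n · (log n)^2. Hence f(n) ∈ Θ(n · (log n)^2).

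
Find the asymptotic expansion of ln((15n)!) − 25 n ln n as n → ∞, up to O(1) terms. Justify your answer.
ln((15n)!) − 25 n ln n = −10 n ln n + 15(ln 15 − 1) n + (1/2) ln(2π·15n) + O(1/n)

Stirling: ln((15n)!) = 15n ln(15n) − 15n + (1/2) ln(2π·15n) + O(1/n).
Expand 15n ln(15n) = 15n (ln n + ln 15) = 15n ln n + 15n ln 15.
Subtract 25n ln n: leading term is (15 − 25) n ln n = −10 n ln n. The next term is 15n ln 15 − 15n = 15(ln 15 − 1) n. Then the (1/2) ln(2π·15n) correction.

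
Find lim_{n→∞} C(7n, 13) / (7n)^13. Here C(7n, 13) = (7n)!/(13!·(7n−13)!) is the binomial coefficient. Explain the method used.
lim = 1/13! = 1/6227020800

With N = 7n → ∞: C(N, 13) / N^13 = [N(N−1)…(N−12)] / (13! · N^13) = (1/13!) · 1 · (1 − 1/(7n)) · … · (1 − 12/(7n)). Each factor → 1 as N → ∞, so the limit is 1/13! = 1/6227020800.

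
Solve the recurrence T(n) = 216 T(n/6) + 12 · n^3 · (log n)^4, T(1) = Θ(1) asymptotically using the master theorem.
T(n) = Θ(n^3 · (log n)^5)

Here log_6 216 = 3 and f(n) = 12 · n^3 · (log n)^4 = Θ(n^(log_6 216) · (log n)^4). This is the extended Case 2 of the master theorem (f matches the critical exponent up to log factors), giving T(n) = Θ(n^(log_6 216) · (log n)^(4+1)) = Θ(n^3 · (log n)^5).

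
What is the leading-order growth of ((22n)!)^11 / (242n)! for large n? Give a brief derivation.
((22n)!)^11/(242n)! ~ ((2π·22n)^(10/2) / sqrt(11)) · 11^(−11·22n)  →  0

Write N = 22n. Stirling: N! ~ sqrt(2π N)(N/e)^N and (11N)! ~ sqrt(2π·11N)·(11N/e)^(11N).
  (N!)^11/(11N)! ~ (2π N)^(11/2) (N/e)^(11N) / [sqrt(2π·11N) (11N/e)^(11N)]
     = (2π N)^(11/2) / sqrt(2π·11N) · (N/(11N))^(11N)
     = (2π N)^((11−1)/2) / sqrt(11) · 11^(−11N).
Since 11^11 > 1, the factor 11^(−11N) decays exponentially, so the ratio → 0. Substituting N = 22n gives the stated form.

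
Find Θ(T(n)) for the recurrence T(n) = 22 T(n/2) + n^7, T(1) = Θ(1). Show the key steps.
T(n) = Θ(n^7)

log_2 22 ≈ 4.459. f(n) = n^7 dominates n^(log_2 22) since 7 > 4.459, and the regularity condition a·f(n/b) = 22·(n/2)^7 = (22/128)·n^7 ≤ c·f(n) holds with c = 22/128 ≈ 0.172 < 1. So this is Case 3: T(n) = Θ(f(n)) = Θ(n^7).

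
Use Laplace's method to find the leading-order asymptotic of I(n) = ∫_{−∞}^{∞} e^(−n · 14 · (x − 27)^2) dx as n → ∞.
I(n) = sqrt(π/(14n))

Here φ(x) = 14 · (x − 27)^2 has its unique minimum at x* = 27 with φ(x*) = 0 and φ''(x*) = 28. Laplace's method gives
  I(n) ~ e^(−n φ(x*)) · sqrt(2π / (n · φ''(x*))) = sqrt(2π / (28n)) = sqrt(π/(14n)).
This is exact: substituting u = (x − 27)·sqrt(14n) gives I(n) = (1/sqrt(14n)) ∫_{−∞}^{∞} e^(−u^2) du = sqrt(π/(14n)).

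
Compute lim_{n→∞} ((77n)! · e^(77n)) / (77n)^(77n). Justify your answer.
lim = ∞

Stirling: (77n)! ~ sqrt(2π·77n) · (77n/e)^(77n). Hence
  (77n)! · e^(77n) / (77n)^(77n) ~ sqrt(2π·77n) = sqrt(2π·77) · sqrt(n) → ∞.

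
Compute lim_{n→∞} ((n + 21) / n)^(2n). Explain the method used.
lim = e^42

Rewrite as (1 + 21/n)^(2n). By the standard limit (1 + x/n)^n → e^x, we have (1 + 21/n)^n → e^21, and raising to the 2nd power gives e^42.
More precisely, ln[(1 + 21/n)^(2n)] = 2n · ln(1 + 21/n) = 2n · (21/n + O(1/n^2)) = 42 + O(1/n) → 42.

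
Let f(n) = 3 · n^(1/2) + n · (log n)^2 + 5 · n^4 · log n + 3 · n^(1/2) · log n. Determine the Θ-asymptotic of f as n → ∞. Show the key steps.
f(n) ∈ Θ(n^4 · log n)

Compare the terms by growth order. For large n, n^a · (log n)^b dominates n^a' · (log n)^b' iff a > a', or (a = a' and b > b'). Ranking the 4 terms shows the dominant one is 5 · n^4 · log n. Hence f(n) ∈ Θ(n^4 · log n).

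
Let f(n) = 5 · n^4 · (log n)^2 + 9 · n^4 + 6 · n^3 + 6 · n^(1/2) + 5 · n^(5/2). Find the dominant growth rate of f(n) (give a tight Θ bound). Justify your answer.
f(n) ∈ Θ(n^4 · (log n)^2)

Compare the terms by growth order. For large n, n^a · (log n)^b dominates n^a' · (log n)^b' iff a > a', or (a = a' and b > b'). Ranking the 5 terms shows the dominant one is 5 · n^4 · (log n)^2. Hence f(n) ∈ Θ(n^4 · (log n)^2).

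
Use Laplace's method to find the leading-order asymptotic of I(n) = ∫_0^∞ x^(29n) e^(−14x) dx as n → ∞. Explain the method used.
I(n) ~ (sqrt(2π·29n) / 14) · (29n/(14e))^(29n)

Write the integrand as exp(29n ln x − 14x) and set f(x) = 29n ln x − 14x. Then f'(x) = 29n/x − 14 = 0 at x* = 29n/14, and f''(x*) = −29n/x*^2 = −14^2/(29n). Laplace's method (interior maximum) gives
  I(n) ~ e^(f(x*)) · sqrt(2π / |f''(x*)|)
        = exp(29n ln(29n/14) − 29n) · sqrt(2π · 29n / 14^2)
        = (29n/14)^(29n) e^(−29n) · sqrt(2π·29n) / 14
        = (sqrt(2π·29n) / 14) · (29n/(14e))^(29n).
This matches Γ(29n+1)/14^(29n+1) with Stirling applied to Γ.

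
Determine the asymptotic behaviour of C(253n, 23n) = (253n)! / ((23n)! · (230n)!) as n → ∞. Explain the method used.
C(253n, 23n) ~ (285311670611/10000000000)^(23n) · sqrt(11/(20π·23n))

Write N = 23n. Apply Stirling to each factorial:
  (11N)! ~ sqrt(2π·11N) · (11N/e)^(11N),
  N! ~ sqrt(2π N) · (N/e)^N,
  (10N)! ~ sqrt(2π·10N) · (10N/e)^(10N).
The exponential factors combine to (11N)^(11N) / (N^N · (10N)^(10N)) = 11^(11N)/10^(10N) = (11^11/10^10)^N = (285311670611/10000000000)^N.
The square-root prefactors combine to sqrt(2π·11N) / (sqrt(2π N)·sqrt(2π·10N)) = sqrt(11 / (2π·10·N)) = sqrt(11/(20π·23n)).
Substituting N = 23n: C(253n, 23n) ~ (285311670611/10000000000)^(23n) · sqrt(11/(20π·23n)).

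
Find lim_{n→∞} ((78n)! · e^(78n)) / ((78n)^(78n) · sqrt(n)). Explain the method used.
lim = sqrt(2π·78)

Stirling: (78n)! ~ sqrt(2π·78n) · (78n/e)^(78n). Hence
  (78n)! · e^(78n) / (78n)^(78n) ~ sqrt(2π·78n).
Dividing by sqrt(n): sqrt(2π·78n) / sqrt(n) = sqrt(2π·78) · n^((1−1)/2), so the limit is sqrt(2π·78).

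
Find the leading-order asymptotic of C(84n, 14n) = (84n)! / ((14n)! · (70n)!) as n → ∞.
C(84n, 14n) ~ (46656/3125)^(14n) · sqrt(3/(5π·14n))

Write N = 14n. Apply Stirling to each factorial:
  (6N)! ~ sqrt(2π·6N) · (6N/e)^(6N),
  N! ~ sqrt(2π N) · (N/e)^N,
  (5N)! ~ sqrt(2π·5N) · (5N/e)^(5N).
The exponential factors combine to (6N)^(6N) / (N^N · (5N)^(5N)) = 6^(6N)/5^(5N) = (6^6/5^5)^N = (46656/3125)^N.
The square-root prefactors combine to sqrt(2π·6N) / (sqrt(2π N)·sqrt(2π·5N)) = sqrt(6 / (2π·5·N)) = sqrt(3/(5π·14n)).
Substituting N = 14n: C(84n, 14n) ~ (46656/3125)^(14n) · sqrt(3/(5π·14n)).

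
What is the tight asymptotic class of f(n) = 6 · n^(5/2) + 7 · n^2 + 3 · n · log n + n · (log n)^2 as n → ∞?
f(n) ∈ Θ(n^(5/2))

Compare the terms by growth order. For large n, n^a · (log n)^b dominates n^a' · (log n)^b' iff a > a', or (a = a' and b > b'). Ranking the 4 terms shows the dominant one is 6 · n^(5/2). Hence f(n) ∈ Θ(n^(5/2)).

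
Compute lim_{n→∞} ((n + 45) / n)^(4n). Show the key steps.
lim = e^180

Rewrite as (1 + 45/n)^(4n). By the standard limit (1 + x/n)^n → e^x, we have (1 + 45/n)^n → e^45, and raising to the 4th power gives e^180.
More precisely, ln[(1 + 45/n)^(4n)] = 4n · ln(1 + 45/n) = 4n · (45/n + O(1/n^2)) = 180 + O(1/n) → 180.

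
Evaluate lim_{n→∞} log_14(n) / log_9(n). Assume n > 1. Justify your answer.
lim = ln(9) / ln(14) = log_14(9)

Change of base: log_14(n) = ln n / ln 14 and log_9(n) = ln n / ln 9. The ratio is (ln n / ln 14) · (ln 9 / ln n) = ln 9 / ln 14, a constant independent of n. So the limit is ln 9 / ln 14 = log_14(9).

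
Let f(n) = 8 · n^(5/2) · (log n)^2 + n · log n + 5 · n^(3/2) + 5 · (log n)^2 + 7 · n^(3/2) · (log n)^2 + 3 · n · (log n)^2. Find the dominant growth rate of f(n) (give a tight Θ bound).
f(n) ∈ Θ(n^(5/2) · (log n)^2)

Compare the terms by growth order. For large n, n^a · (log n)^b dominates n^a' · (log n)^b' iff a > a', or (a = a' and b > b'). Ranking the 6 terms shows the dominant one is 8 · n^(5/2) · (log n)^2. Hence f(n) ∈ Θ(n^(5/2) · (log n)^2).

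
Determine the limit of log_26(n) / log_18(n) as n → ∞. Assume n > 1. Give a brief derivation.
lim = ln(18) / ln(26) = log_26(18)

Change of base: log_26(n) = ln n / ln 26 and log_18(n) = ln n / ln 18. The ratio is (ln n / ln 26) · (ln 18 / ln n) = ln 18 / ln 26, a constant independent of n. So the limit is ln 18 / ln 26 = log_26(18).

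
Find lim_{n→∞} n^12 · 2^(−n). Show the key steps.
lim = 0

Exponentials with base > 1 dominate every fixed polynomial: for any fixed c, n^c / 2^n → 0 as n → ∞ (e.g. by the ratio test, or by writing 2^n = e^(n ln 2) and noting e^(n ln 2) / n^c → ∞). Hence n^12 · 2^(−n) = n^12 / 2^n → 0.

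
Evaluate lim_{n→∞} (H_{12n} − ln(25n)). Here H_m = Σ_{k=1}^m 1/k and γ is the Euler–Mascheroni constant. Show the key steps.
lim = ln(12/25) + γ

By Euler-Maclaurin, H_m = ln m + γ + O(1/m). So
  H_{12n} − ln(25n) = ln(12n) + γ − ln(25n) + O(1/n)
                       = ln(12/25) + γ + O(1/n).
Hence the limit is ln(12/25) + γ.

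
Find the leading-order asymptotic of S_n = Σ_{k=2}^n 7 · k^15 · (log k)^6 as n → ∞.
S_n ~ 7 · n^16 · (log n)^6 / 16

By integral comparison, S_n = ∫_1^n 7 · x^15 · (log x)^6 dx + O(n^15 · (log n)^6). For the integral, the leading term of ∫_1^n x^15 (log x)^6 dx is n^16/16 · (log n)^6 (by repeated integration by parts; each step lowers the log-exponent and produces a relatively O(1/log n) correction). Hence S_n ~ 7 · n^16 · (log n)^6 / 16.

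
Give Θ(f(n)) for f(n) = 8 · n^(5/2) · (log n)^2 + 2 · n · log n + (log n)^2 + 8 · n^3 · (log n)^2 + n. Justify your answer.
f(n) ∈ Θ(n^3 · (log n)^2)

Compare the terms by growth order. For large n, n^a · (log n)^b dominates n^a' · (log n)^b' iff a > a', or (a = a' and b > b'). Ranking the 5 terms shows the dominant one is 8 · n^3 · (log n)^2. Hence f(n) ∈ Θ(n^3 · (log n)^2).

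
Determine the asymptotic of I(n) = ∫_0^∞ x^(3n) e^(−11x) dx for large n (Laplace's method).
I(n) ~ (sqrt(2π·3n) / 11) · (3n/(11e))^(3n)

Write the integrand as exp(3n ln x − 11x) and set f(x) = 3n ln x − 11x. Then f'(x) = 3n/x − 11 = 0 at x* = 3n/11, and f''(x*) = −3n/x*^2 = −11^2/(3n). Laplace's method (interior maximum) gives
  I(n) ~ e^(f(x*)) · sqrt(2π / |f''(x*)|)
        = exp(3n ln(3n/11) − 3n) · sqrt(2π · 3n / 11^2)
        = (3n/11)^(3n) e^(−3n) · sqrt(2π·3n) / 11
        = (sqrt(2π·3n) / 11) · (3n/(11e))^(3n).
This matches Γ(3n+1)/11^(3n+1) with Stirling applied to Γ.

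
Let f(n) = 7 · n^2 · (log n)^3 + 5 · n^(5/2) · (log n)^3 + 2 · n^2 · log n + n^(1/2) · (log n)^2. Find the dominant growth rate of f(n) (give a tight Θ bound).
f(n) ∈ Θ(n^(5/2) · (log n)^3)

Compare the terms by growth order. For large n, n^a · (log n)^b dominates n^a' · (log n)^b' iff a > a', or (a = a' and b > b'). Ranking the 4 terms shows the dominant one is 5 · n^(5/2) · (log n)^3. Hence f(n) ∈ Θ(n^(5/2) · (log n)^3).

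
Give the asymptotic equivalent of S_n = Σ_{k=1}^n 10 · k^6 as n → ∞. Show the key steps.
S_n ~ 10 · n^7 / 7

By integral comparison (Euler-Maclaurin), Σ_{k=1}^n 10 · k^6 = 10 · ∫_0^n x^6 dx + O(n^6) = 10 · n^7/7 + O(n^6). (Equivalently, Faulhaber's formula gives the same leading term.)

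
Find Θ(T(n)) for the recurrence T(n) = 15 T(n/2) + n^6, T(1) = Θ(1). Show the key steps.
T(n) = Θ(n^6)

log_2 15 ≈ 3.907. f(n) = n^6 dominates n^(log_2 15) since 6 > 3.907, and the regularity condition a·f(n/b) = 15·(n/2)^6 = (15/64)·n^6 ≤ c·f(n) holds with c = 15/64 ≈ 0.234 < 1. So this is Case 3: T(n) = Θ(f(n)) = Θ(n^6).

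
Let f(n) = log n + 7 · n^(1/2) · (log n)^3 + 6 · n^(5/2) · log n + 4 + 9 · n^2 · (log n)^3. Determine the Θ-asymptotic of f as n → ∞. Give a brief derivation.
f(n) ∈ Θ(n^(5/2) · log n)

Compare the terms by growth order. For large n, n^a · (log n)^b dominates n^a' · (log n)^b' iff a > a', or (a = a' and b > b'). Ranking the 5 terms shows the dominant one is 6 · n^(5/2) · log n. Hence f(n) ∈ Θ(n^(5/2) · log n).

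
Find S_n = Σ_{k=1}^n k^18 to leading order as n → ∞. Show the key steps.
S_n ~ n^19 / 19

By integral comparison (Euler-Maclaurin), Σ_{k=1}^n k^18 = ∫_0^n x^18 dx + O(n^18) = n^19/19 + O(n^18). (Equivalently, Faulhaber's formula gives the same leading term.)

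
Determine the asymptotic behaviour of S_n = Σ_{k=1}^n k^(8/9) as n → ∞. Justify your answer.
S_n ~ (9/17) · n^(17/9)

Integral comparison: Σ_{k=1}^n k^(8/9) = ∫_0^n x^(8/9) dx + O(n^(8/9)). The integral is n^(1 + 8/9) / (1 + 8/9) = n^((8+9)/9) / ((8+9)/9) = (9/17) · n^(17/9).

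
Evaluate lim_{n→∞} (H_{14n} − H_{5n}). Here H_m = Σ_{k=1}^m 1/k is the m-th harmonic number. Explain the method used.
lim = ln(14/5)

Euler-Maclaurin gives H_m = ln m + γ + 1/(2m) + O(1/m^2). The γ and O(1/m) terms cancel in the difference:
  H_{14n} − H_{5n} = ln(14n) − ln(5n) + O(1/n) = ln(14/5) + O(1/n).
Hence the limit is ln(14/5).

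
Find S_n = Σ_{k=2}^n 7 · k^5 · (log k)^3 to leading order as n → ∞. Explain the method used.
S_n ~ 7 · n^6 · (log n)^3 / 6

By integral comparison, S_n = ∫_1^n 7 · x^5 · (log x)^3 dx + O(n^5 · (log n)^3). For the integral, the leading term of ∫_1^n x^5 (log x)^3 dx is n^6/6 · (log n)^3 (by repeated integration by parts; each step lowers the log-exponent and produces a relatively O(1/log n) correction). Hence S_n ~ 7 · n^6 · (log n)^3 / 6.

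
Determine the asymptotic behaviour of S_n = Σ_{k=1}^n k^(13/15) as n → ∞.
S_n ~ (15/28) · n^(28/15)

Integral comparison: Σ_{k=1}^n k^(13/15) = ∫_0^n x^(13/15) dx + O(n^(13/15)). The integral is n^(1 + 13/15) / (1 + 13/15) = n^((13+15)/15) / ((13+15)/15) = (15/28) · n^(28/15).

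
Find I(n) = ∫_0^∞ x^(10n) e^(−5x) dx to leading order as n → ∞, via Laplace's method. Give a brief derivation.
I(n) ~ (sqrt(2π·10n) / 5) · (10n/(5e))^(10n)

Write the integrand as exp(10n ln x − 5x) and set f(x) = 10n ln x − 5x. Then f'(x) = 10n/x − 5 = 0 at x* = 10n/5, and f''(x*) = −10n/x*^2 = −5^2/(10n). Laplace's method (interior maximum) gives
  I(n) ~ e^(f(x*)) · sqrt(2π / |f''(x*)|)
        = exp(10n ln(10n/5) − 10n) · sqrt(2π · 10n / 5^2)
        = (10n/5)^(10n) e^(−10n) · sqrt(2π·10n) / 5
        = (sqrt(2π·10n) / 5) · (10n/(5e))^(10n).
This matches Γ(10n+1)/5^(10n+1) with Stirling applied to Γ.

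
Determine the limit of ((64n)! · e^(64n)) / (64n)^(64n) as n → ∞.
lim = ∞

Stirling: (64n)! ~ sqrt(2π·64n) · (64n/e)^(64n). Hence
  (64n)! · e^(64n) / (64n)^(64n) ~ sqrt(2π·64n) = sqrt(2π·64) · sqrt(n) → ∞.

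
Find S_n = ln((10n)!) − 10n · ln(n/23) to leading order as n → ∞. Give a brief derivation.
S_n ~ 10n · (ln 230 − 1) + O(ln n)

Stirling: ln((10n)!) = 10n ln(10n) − 10n + O(ln n).
  S_n = 10n ln(10n) − 10n − 10n ln(n/23) + O(ln n)
      = 10n ln(10n) − 10n ln n + 10n ln 23 − 10n + O(ln n)
      = 10n ln 10 + 10n ln 23 − 10n + O(ln n)
      = 10n (ln 230 − 1) + O(ln n).
Numerically ln(230) − 1 ≈ 4.4381.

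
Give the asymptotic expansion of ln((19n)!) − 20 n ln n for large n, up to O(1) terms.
ln((19n)!) − 20 n ln n = −n ln n + 19(ln 19 − 1) n + (1/2) ln(2π·19n) + O(1/n)

Stirling: ln((19n)!) = 19n ln(19n) − 19n + (1/2) ln(2π·19n) + O(1/n).
Expand 19n ln(19n) = 19n (ln n + ln 19) = 19n ln n + 19n ln 19.
Subtract 20n ln n: leading term is (19 − 20) n ln n = −n ln n. The next term is 19n ln 19 − 19n = 19(ln 19 − 1) n. Then the (1/2) ln(2π·19n) correction.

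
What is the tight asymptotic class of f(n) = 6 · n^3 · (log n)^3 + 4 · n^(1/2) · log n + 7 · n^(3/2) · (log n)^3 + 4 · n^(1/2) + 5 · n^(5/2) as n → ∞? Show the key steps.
f(n) ∈ Θ(n^3 · (log n)^3)

Compare the terms by growth order. For large n, n^a · (log n)^b dominates n^a' · (log n)^b' iff a > a', or (a = a' and b > b'). Ranking the 5 terms shows the dominant one is 6 · n^3 · (log n)^3. Hence f(n) ∈ Θ(n^3 · (log n)^3).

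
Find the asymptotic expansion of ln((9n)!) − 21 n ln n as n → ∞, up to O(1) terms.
ln((9n)!) − 21 n ln n = −12 n ln n + 9(ln 9 − 1) n + (1/2) ln(2π·9n) + O(1/n)

Stirling: ln((9n)!) = 9n ln(9n) − 9n + (1/2) ln(2π·9n) + O(1/n).
Expand 9n ln(9n) = 9n (ln n + ln 9) = 9n ln n + 9n ln 9.
Subtract 21n ln n: leading term is (9 − 21) n ln n = −12 n ln n. The next term is 9n ln 9 − 9n = 9(ln 9 − 1) n. Then the (1/2) ln(2π·9n) correction.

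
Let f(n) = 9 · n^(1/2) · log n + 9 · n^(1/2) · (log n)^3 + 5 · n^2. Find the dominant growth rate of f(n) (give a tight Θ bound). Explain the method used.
f(n) ∈ Θ(n^2)

Compare the terms by growth order. For large n, n^a · (log n)^b dominates n^a' · (log n)^b' iff a > a', or (a = a' and b > b'). Ranking the 3 terms shows the dominant one is 5 · n^2. Hence f(n) ∈ Θ(n^2).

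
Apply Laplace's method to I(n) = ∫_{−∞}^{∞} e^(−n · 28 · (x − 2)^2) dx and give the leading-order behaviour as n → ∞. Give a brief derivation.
I(n) = sqrt(π/(28n))

Here φ(x) = 28 · (x − 2)^2 has its unique minimum at x* = 2 with φ(x*) = 0 and φ''(x*) = 56. Laplace's method gives
  I(n) ~ e^(−n φ(x*)) · sqrt(2π / (n · φ''(x*))) = sqrt(2π / (56n)) = sqrt(π/(28n)).
This is exact: substituting u = (x − 2)·sqrt(28n) gives I(n) = (1/sqrt(28n)) ∫_{−∞}^{∞} e^(−u^2) du = sqrt(π/(28n)).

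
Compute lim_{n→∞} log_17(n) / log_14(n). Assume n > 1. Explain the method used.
lim = ln(14) / ln(17) = log_17(14)

Change of base: log_17(n) = ln n / ln 17 and log_14(n) = ln n / ln 14. The ratio is (ln n / ln 17) · (ln 14 / ln n) = ln 14 / ln 17, a constant independent of n. So the limit is ln 14 / ln 17 = log_17(14).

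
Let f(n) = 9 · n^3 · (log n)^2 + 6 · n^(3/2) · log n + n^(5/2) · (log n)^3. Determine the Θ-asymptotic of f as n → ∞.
f(n) ∈ Θ(n^3 · (log n)^2)

Compare the terms by growth order. For large n, n^a · (log n)^b dominates n^a' · (log n)^b' iff a > a', or (a = a' and b > b'). Ranking the 3 terms shows the dominant one is 9 · n^3 · (log n)^2. Hence f(n) ∈ Θ(n^3 · (log n)^2).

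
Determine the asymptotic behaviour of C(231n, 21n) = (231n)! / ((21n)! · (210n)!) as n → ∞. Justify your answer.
C(231n, 21n) ~ (285311670611/10000000000)^(21n) · sqrt(11/(20π·21n))

Write N = 21n. Apply Stirling to each factorial:
  (11N)! ~ sqrt(2π·11N) · (11N/e)^(11N),
  N! ~ sqrt(2π N) · (N/e)^N,
  (10N)! ~ sqrt(2π·10N) · (10N/e)^(10N).
The exponential factors combine to (11N)^(11N) / (N^N · (10N)^(10N)) = 11^(11N)/10^(10N) = (11^11/10^10)^N = (285311670611/10000000000)^N.
The square-root prefactors combine to sqrt(2π·11N) / (sqrt(2π N)·sqrt(2π·10N)) = sqrt(11 / (2π·10·N)) = sqrt(11/(20π·21n)).
Substituting N = 21n: C(231n, 21n) ~ (285311670611/10000000000)^(21n) · sqrt(11/(20π·21n)).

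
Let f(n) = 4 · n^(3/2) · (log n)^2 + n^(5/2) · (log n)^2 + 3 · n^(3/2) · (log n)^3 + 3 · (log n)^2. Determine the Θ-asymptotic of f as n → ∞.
f(n) ∈ Θ(n^(5/2) · (log n)^2)

Compare the terms by growth order. For large n, n^a · (log n)^b dominates n^a' · (log n)^b' iff a > a', or (a = a' and b > b'). Ranking the 4 terms shows the dominant one is n^(5/2) · (log n)^2. Hence f(n) ∈ Θ(n^(5/2) · (log n)^2).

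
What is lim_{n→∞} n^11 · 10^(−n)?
lim = 0

Exponentials with base > 1 dominate every fixed polynomial: for any fixed c, n^c / 10^n → 0 as n → ∞ (e.g. by the ratio test, or by writing 10^n = e^(n ln 10) and noting e^(n ln 10) / n^c → ∞). Hence n^11 · 10^(−n) = n^11 / 10^n → 0.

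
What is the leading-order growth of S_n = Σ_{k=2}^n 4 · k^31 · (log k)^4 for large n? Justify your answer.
S_n ~ n^32 · (log n)^4 / 8

By integral comparison, S_n = ∫_1^n 4 · x^31 · (log x)^4 dx + O(n^31 · (log n)^4). For the integral, the leading term of ∫_1^n x^31 (log x)^4 dx is n^32/32 · (log n)^4 (by repeated integration by parts; each step lowers the log-exponent and produces a relatively O(1/log n) correction). Hence S_n ~ n^32 · (log n)^4 / 8.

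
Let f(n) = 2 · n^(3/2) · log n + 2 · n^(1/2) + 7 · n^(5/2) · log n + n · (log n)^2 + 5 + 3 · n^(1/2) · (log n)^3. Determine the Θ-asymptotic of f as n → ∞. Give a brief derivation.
f(n) ∈ Θ(n^(5/2) · log n)

Compare the terms by growth order. For large n, n^a · (log n)^b dominates n^a' · (log n)^b' iff a > a', or (a = a' and b > b'). Ranking the 6 terms shows the dominant one is 7 · n^(5/2) · log n. Hence f(n) ∈ Θ(n^(5/2) · log n).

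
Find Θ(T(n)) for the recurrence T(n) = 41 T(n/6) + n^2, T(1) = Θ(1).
T(n) = Θ(n^(log_6 41))

Master theorem: compare f(n) = n^2 to n^(log_6 41) where log_6 41 ≈ 2.073. Since 2 < log_6 41, we have f(n) = O(n^(log_6 41 − ε)) for some ε > 0 — Case 1. Hence T(n) = Θ(n^(log_6 41)).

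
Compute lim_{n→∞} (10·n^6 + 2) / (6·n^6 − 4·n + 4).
lim = 10/6 = 5/3

For large n the leading n^6 terms dominate both numerator and denominator. Dividing top and bottom by n^6, every other term tends to 0, leaving 10/6 = 5/3.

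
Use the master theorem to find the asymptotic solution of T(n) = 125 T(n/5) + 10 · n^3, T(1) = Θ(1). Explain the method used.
T(n) = Θ(n^3 log n)

log_5 125 = 3, and f(n) = 10 · n^3 = Θ(n^(log_5 125)). This is Case 2 of the master theorem: T(n) = Θ(f(n) · log n) = Θ(n^3 log n).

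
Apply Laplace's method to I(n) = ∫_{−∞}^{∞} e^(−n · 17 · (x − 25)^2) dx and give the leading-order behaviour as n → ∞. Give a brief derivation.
I(n) = sqrt(π/(17n))

Here φ(x) = 17 · (x − 25)^2 has its unique minimum at x* = 25 with φ(x*) = 0 and φ''(x*) = 34. Laplace's method gives
  I(n) ~ e^(−n φ(x*)) · sqrt(2π / (n · φ''(x*))) = sqrt(2π / (34n)) = sqrt(π/(17n)).
This is exact: substituting u = (x − 25)·sqrt(17n) gives I(n) = (1/sqrt(17n)) ∫_{−∞}^{∞} e^(−u^2) du = sqrt(π/(17n)).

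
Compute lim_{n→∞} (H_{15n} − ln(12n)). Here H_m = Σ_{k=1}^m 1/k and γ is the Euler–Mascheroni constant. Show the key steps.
lim = ln(5/4) + γ

By Euler-Maclaurin, H_m = ln m + γ + O(1/m). So
  H_{15n} − ln(12n) = ln(15n) + γ − ln(12n) + O(1/n)
                       = ln(15/12) + γ + O(1/n).
Hence the limit is ln(15/12) + γ (= ln(5/4)).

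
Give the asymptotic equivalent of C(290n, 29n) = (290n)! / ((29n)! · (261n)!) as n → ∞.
C(290n, 29n) ~ (10000000000/387420489)^(29n) · sqrt(5/(9π·29n))

Write N = 29n. Apply Stirling to each factorial:
  (10N)! ~ sqrt(2π·10N) · (10N/e)^(10N),
  N! ~ sqrt(2π N) · (N/e)^N,
  (9N)! ~ sqrt(2π·9N) · (9N/e)^(9N).
The exponential factors combine to (10N)^(10N) / (N^N · (9N)^(9N)) = 10^(10N)/9^(9N) = (10^10/9^9)^N = (10000000000/387420489)^N.
The square-root prefactors combine to sqrt(2π·10N) / (sqrt(2π N)·sqrt(2π·9N)) = sqrt(10 / (2π·9·N)) = sqrt(5/(9π·29n)).
Substituting N = 29n: C(290n, 29n) ~ (10000000000/387420489)^(29n) · sqrt(5/(9π·29n)).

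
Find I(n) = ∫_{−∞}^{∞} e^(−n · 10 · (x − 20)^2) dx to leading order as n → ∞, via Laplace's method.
I(n) = sqrt(π/(10n))

Here φ(x) = 10 · (x − 20)^2 has its unique minimum at x* = 20 with φ(x*) = 0 and φ''(x*) = 20. Laplace's method gives
  I(n) ~ e^(−n φ(x*)) · sqrt(2π / (n · φ''(x*))) = sqrt(2π / (20n)) = sqrt(π/(10n)).
This is exact: substituting u = (x − 20)·sqrt(10n) gives I(n) = (1/sqrt(10n)) ∫_{−∞}^{∞} e^(−u^2) du = sqrt(π/(10n)).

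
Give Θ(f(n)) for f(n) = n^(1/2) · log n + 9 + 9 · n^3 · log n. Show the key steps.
f(n) ∈ Θ(n^3 · log n)

Compare the terms by growth order. For large n, n^a · (log n)^b dominates n^a' · (log n)^b' iff a > a', or (a = a' and b > b'). Ranking the 3 terms shows the dominant one is 9 · n^3 · log n. Hence f(n) ∈ Θ(n^3 · log n).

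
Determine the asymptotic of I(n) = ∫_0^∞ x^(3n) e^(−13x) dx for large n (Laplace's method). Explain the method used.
I(n) ~ (sqrt(2π·3n) / 13) · (3n/(13e))^(3n)

Write the integrand as exp(3n ln x − 13x) and set f(x) = 3n ln x − 13x. Then f'(x) = 3n/x − 13 = 0 at x* = 3n/13, and f''(x*) = −3n/x*^2 = −13^2/(3n). Laplace's method (interior maximum) gives
  I(n) ~ e^(f(x*)) · sqrt(2π / |f''(x*)|)
        = exp(3n ln(3n/13) − 3n) · sqrt(2π · 3n / 13^2)
        = (3n/13)^(3n) e^(−3n) · sqrt(2π·3n) / 13
        = (sqrt(2π·3n) / 13) · (3n/(13e))^(3n).
This matches Γ(3n+1)/13^(3n+1) with Stirling applied to Γ.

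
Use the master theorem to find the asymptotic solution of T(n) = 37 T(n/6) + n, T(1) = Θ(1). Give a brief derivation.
T(n) = Θ(n^(log_6 37))

Master theorem: compare f(n) = n to n^(log_6 37) where log_6 37 ≈ 2.015. Since 1 < log_6 37, we have f(n) = O(n^(log_6 37 − ε)) for some ε > 0 — Case 1. Hence T(n) = Θ(n^(log_6 37)).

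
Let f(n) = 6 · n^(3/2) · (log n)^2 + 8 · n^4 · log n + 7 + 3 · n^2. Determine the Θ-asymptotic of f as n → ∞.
f(n) ∈ Θ(n^4 · log n)

Compare the terms by growth order. For large n, n^a · (log n)^b dominates n^a' · (log n)^b' iff a > a', or (a = a' and b > b'). Ranking the 4 terms shows the dominant one is 8 · n^4 · log n. Hence f(n) ∈ Θ(n^4 · log n).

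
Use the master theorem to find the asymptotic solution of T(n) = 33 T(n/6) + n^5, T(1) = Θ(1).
T(n) = Θ(n^5)

log_6 33 ≈ 1.951. f(n) = n^5 dominates n^(log_6 33) since 5 > 1.951, and the regularity condition a·f(n/b) = 33·(n/6)^5 = (33/7776)·n^5 ≤ c·f(n) holds with c = 33/7776 ≈ 0.00424 < 1. So this is Case 3: T(n) = Θ(f(n)) = Θ(n^5).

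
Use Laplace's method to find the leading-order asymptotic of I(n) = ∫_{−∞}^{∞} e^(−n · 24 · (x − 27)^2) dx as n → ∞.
I(n) = sqrt(π/(24n))

Here φ(x) = 24 · (x − 27)^2 has its unique minimum at x* = 27 with φ(x*) = 0 and φ''(x*) = 48. Laplace's method gives
  I(n) ~ e^(−n φ(x*)) · sqrt(2π / (n · φ''(x*))) = sqrt(2π / (48n)) = sqrt(π/(24n)).
This is exact: substituting u = (x − 27)·sqrt(24n) gives I(n) = (1/sqrt(24n)) ∫_{−∞}^{∞} e^(−u^2) du = sqrt(π/(24n)).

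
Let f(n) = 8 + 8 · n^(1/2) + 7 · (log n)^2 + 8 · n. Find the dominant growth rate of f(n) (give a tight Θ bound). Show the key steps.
f(n) ∈ Θ(n)

Compare the terms by growth order. For large n, n^a · (log n)^b dominates n^a' · (log n)^b' iff a > a', or (a = a' and b > b'). Ranking the 4 terms shows the dominant one is 8 · n. Hence f(n) ∈ Θ(n).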